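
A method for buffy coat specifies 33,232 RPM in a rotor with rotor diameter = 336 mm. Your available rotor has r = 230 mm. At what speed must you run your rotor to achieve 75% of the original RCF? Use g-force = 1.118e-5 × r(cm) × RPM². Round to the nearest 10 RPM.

≈ 24600 RPM

Original rotor: r = 336 mm / 2 = 168 mm = 16.8 cm
RCF_original = 1.118 × 10⁻⁵ × 16.8 × (33232)² = 1.118 × 10⁻⁵ × 16.8 × 1,104,365,824 ≈ 207,426.4 × g
Target RCF = 0.75 × 207,426.4 ≈ 155,569.8 × g
Your rotor: r = 230 mm = 23.0 cm
155,569.8 = 1.118 × 10⁻⁵ × 23 × N²
N² = 155,569.8 / (25.714 × 10⁻⁵) = 605,000,389
N ≈ √605,000,389 ≈ 24,596.8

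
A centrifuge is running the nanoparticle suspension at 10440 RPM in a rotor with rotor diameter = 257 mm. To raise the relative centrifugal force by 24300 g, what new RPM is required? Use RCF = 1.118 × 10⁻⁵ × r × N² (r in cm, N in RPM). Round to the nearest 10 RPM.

r = 257 mm / 2 = 128.5 mm = 12.85 cm
Current RCF = 1.118 × 10⁻⁵ × 12.85 × (10440)² = 1.118 × 10⁻⁵ × 12.85 × 108,993,600 ≈ 15,658.3 × g
Target RCF = 15,658.3 + 24,300 = 39,958.3 × g
N² = 39,958.3 / (14.3663 × 10⁻⁵) = 278,139,117
N ≈ √278,139,117 ≈ 16,677.5

N₂ ≈ 16680 RPM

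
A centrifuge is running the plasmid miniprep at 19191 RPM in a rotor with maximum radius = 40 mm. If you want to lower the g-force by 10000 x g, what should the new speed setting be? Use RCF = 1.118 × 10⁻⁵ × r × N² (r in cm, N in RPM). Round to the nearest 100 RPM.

≈ 12000 RPM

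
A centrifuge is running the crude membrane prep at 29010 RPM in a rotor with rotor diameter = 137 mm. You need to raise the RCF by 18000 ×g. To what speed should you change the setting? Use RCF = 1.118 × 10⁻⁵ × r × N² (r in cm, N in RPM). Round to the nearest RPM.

r = 137 mm / 2 = 68.5 mm = 6.85 cm
Current RCF = 1.118 × 10⁻⁵ × 6.85 × (29010)² = 1.118 × 10⁻⁵ × 6.85 × 841,580,100 ≈ 64,450.7 × g
Target RCF = 64,450.7 + 18,000 = 82,450.7 × g
N² = 82,450.7 / (7.6583 × 10⁻⁵) = 1,076,618,832
N ≈ √1,076,618,832 ≈ 32,811.9

N₂ ≈ 32812 RPM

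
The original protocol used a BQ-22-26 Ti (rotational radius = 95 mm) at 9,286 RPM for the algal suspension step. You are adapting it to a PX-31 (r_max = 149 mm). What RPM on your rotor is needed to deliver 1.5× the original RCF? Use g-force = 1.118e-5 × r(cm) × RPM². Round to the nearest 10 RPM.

9080 RPM

Original rotor: r = 95 mm = 9.5 cm
RCF_original = 1.118 × 10⁻⁵ × 9.5 × (9286)² = 1.118 × 10⁻⁵ × 9.5 × 86,229,796 ≈ 9,158.5 × g
Target RCF = 1.5 × 9,158.5 ≈ 13,737.8 × g
Your rotor: r = 149 mm = 14.9 cm
13,737.8 = 1.118 × 10⁻⁵ × 14.9 × N²
N² = 13,737.8 / (16.6582 × 10⁻⁵) = 82,468,694
N ≈ √82,468,694 ≈ 9,081.2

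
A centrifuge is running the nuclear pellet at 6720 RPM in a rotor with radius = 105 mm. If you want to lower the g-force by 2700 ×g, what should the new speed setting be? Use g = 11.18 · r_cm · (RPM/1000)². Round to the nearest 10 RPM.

r = 105 mm = 10.5 cm
Current RCF = 11.18 × 10.5 × (6.72)² = 11.18 × 10.5 × 45.1584 ≈ 5,301.1 × g
Target RCF = 5,301.1 − 2,700 = 2,601.1 × g
(N/1000)² = 2,601.1 / 117.39 = 22.15776
N = 1000 × √22.15776 ≈ 4,707.2

4710 RPM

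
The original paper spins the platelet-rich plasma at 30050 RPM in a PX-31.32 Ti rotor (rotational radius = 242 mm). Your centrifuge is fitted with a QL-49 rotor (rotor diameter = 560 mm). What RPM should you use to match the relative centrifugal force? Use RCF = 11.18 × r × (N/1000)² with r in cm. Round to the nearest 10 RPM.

27940 RPM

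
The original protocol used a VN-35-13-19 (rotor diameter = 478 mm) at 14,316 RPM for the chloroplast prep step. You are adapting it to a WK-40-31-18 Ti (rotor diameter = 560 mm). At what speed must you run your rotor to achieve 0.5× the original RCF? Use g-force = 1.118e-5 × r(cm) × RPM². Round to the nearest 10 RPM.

≈ 9350 RPM

Original rotor: r = 478 mm / 2 = 239 mm = 23.9 cm
RCF = 1.118 × 10⁻⁵ × r × N²
RCF_original = 1.118 × 10⁻⁵ × 23.9 × (14316)² = 1.118 × 10⁻⁵ × 23.9 × 204,947,856 ≈ 54,762.5 × g
Target RCF = 0.5 × 54,762.5 ≈ 27,381.2 × g
Your rotor: r = 560 mm / 2 = 280 mm = 28 cm
27,381.2 = 1.118 × 10⁻⁵ × 28 × N²
N² = 27,381.2 / (31.304 × 10⁻⁵) = 87,468,694
N ≈ √87,468,694 ≈ 9,352.5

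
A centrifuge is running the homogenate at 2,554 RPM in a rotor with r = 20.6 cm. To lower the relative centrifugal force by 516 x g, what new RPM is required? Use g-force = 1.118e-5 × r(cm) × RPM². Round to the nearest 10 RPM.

Current RCF = 1.118 × 10⁻⁵ × 20.6 × (2554)² = 1.118 × 10⁻⁵ × 20.6 × 6,522,916 ≈ 1,502.3 × g
Target RCF = 1,502.3 − 516 = 986.3 × g
N² = 986.3 / (23.0308 × 10⁻⁵) = 4,282,526
N ≈ √4,282,526 ≈ 2,069.4

N₂ ≈ 2070 RPM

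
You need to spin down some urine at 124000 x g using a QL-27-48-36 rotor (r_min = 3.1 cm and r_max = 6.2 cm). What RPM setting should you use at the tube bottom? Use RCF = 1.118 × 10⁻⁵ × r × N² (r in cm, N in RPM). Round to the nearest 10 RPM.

Use r_max = 6.2 cm.
124,000 = 1.118 × 10⁻⁵ × 6.2 × N²
N² = 124,000 / (6.9316 × 10⁻⁵) = 1,788,908,766
N ≈ √1,788,908,766 ≈ 42,295.5

≈ 42300 RPM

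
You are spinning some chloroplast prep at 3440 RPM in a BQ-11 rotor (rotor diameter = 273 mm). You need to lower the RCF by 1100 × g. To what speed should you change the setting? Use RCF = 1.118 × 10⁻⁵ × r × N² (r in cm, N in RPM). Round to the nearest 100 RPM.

2200 RPM

r = 273 mm / 2 = 136.5 mm = 13.65 cm
Current RCF = 1.118 × 10⁻⁵ × 13.65 × (3440)² = 1.118 × 10⁻⁵ × 13.65 × 11,833,600 ≈ 1,805.9 × g
Target RCF = 1,805.9 − 1,100 = 705.9 × g
N² = 705.9 / (15.2607 × 10⁻⁵) = 4,625,607
N ≈ √4,625,607 ≈ 2,150.7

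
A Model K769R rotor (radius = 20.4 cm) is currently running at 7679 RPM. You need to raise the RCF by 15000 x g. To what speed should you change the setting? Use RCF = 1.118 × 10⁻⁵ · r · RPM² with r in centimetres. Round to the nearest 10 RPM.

Current RCF = 1.118 × 10⁻⁵ × 20.4 × (7679)² = 1.118 × 10⁻⁵ × 20.4 × 58,967,041 ≈ 13,448.7 × g
Target RCF = 13,448.7 + 15,000 = 28,448.7 × g
N² = 28,448.7 / (22.8072 × 10⁻⁵) = 124,735,610
N ≈ √124,735,610 ≈ 11,168.5

11170 RPM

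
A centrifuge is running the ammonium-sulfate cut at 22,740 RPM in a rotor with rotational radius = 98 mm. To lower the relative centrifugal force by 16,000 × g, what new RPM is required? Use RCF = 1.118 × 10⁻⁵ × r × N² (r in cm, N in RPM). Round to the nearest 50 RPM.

N₂ ≈ 19250 RPM

r = 98 mm = 9.8 cm
Current RCF = 1.118 × 10⁻⁵ × 9.8 × (22740)² = 1.118 × 10⁻⁵ × 9.8 × 517,107,600 ≈ 56,656.4 × g
Target RCF = 56,656.4 − 16,000 = 40,656.4 × g
N² = 40,656.4 / (10.9564 × 10⁻⁵) = 371,074,441
N ≈ √371,074,441 ≈ 19,263.3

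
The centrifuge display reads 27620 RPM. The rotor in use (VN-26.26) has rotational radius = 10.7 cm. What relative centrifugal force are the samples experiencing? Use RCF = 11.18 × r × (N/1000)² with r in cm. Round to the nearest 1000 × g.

RCF = 11.18 × 10.7 × (27.62)² = 11.18 × 10.7 × 762.8644 ≈ 91,258.4 × g

91000 x g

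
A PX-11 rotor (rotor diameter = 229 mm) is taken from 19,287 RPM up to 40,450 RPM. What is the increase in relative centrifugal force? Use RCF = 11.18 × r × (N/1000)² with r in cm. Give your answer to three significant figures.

162000 g

r = 229 mm / 2 = 114.5 mm = 11.45 cm
RCF₁ = 11.18 × 11.45 × (19.287)² = 11.18 × 11.45 × 371.988369 ≈ 47,618.6 × g
RCF₂ = 11.18 × 11.45 × (40.45)² = 11.18 × 11.45 × 1,636.2025 ≈ 209,451.9 × g
Increase = 209,451.9 − 47,618.6 = 161,833.3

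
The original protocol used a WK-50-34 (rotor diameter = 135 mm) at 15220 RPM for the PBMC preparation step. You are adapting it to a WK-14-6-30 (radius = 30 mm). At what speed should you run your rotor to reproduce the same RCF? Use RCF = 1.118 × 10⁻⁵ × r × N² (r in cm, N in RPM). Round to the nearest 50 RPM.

≈ 22850 RPM

Original rotor: r = 135 mm / 2 = 67.5 mm = 6.75 cm
RCF = 1.118 × 10⁻⁵ × r × N²
RCF_original = 1.118 × 10⁻⁵ × 6.75 × (15220)² = 1.118 × 10⁻⁵ × 6.75 × 231,648,400 ≈ 17,481.3 × g
Your rotor: r = 30 mm = 3.0 cm
17,481.3 = 1.118 × 10⁻⁵ × 3 × N²
N² = 17,481.3 / (3.354 × 10⁻⁵) = 521,207,513
N ≈ √521,207,513 ≈ 22,830.0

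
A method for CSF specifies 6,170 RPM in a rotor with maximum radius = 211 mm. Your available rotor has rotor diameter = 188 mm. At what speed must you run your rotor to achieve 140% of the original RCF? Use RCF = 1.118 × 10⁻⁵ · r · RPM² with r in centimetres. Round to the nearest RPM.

Original rotor: r = 211 mm = 21.1 cm
RCF_original = 1.118 × 10⁻⁵ × 21.1 × (6170)² = 1.118 × 10⁻⁵ × 21.1 × 38,068,900 ≈ 8,980.4 × g
Target RCF = 1.4 × 8,980.4 ≈ 12,572.6 × g
Your rotor: r = 188 mm / 2 = 94 mm = 9.4 cm
12,572.6 = 1.118 × 10⁻⁵ × 9.4 × N²
N² = 12,572.6 / (10.5092 × 10⁻⁵) = 119,634,225
N ≈ √119,634,225 ≈ 10,937.7

10938 RPM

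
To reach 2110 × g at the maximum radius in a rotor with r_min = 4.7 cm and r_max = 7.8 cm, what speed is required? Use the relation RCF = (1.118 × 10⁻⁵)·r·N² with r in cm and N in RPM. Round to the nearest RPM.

4919 RPM

Use r_max = 7.8 cm.
RCF = 1.118 × 10⁻⁵ × r × N²
2,110 = 1.118 × 10⁻⁵ × 7.8 × N²
N² = 2,110 / (8.7204 × 10⁻⁵) = 24,196,138
N ≈ √24,196,138 ≈ 4,919.0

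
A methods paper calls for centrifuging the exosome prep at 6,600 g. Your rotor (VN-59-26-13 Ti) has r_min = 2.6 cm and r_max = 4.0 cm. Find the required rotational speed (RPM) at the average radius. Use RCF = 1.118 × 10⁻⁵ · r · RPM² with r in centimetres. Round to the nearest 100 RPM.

r_avg = (2.6 + 4.0) / 2 = 3.3 cm
RCF = 1.118 × 10⁻⁵ × r × N²
6,600 = 1.118 × 10⁻⁵ × 3.3 × N²
N² = 6,600 / (3.6894 × 10⁻⁵) = 178,890,877
N ≈ √178,890,877 ≈ 13,375.0

≈ 13400 RPM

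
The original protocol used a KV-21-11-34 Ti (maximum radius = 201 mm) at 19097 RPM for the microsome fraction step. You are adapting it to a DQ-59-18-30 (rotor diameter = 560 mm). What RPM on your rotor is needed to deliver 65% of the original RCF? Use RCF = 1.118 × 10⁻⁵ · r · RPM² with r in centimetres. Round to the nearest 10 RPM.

13040 RPM

Original rotor: r = 201 mm = 20.1 cm
RCF = 1.118 × 10⁻⁵ × r × N²
RCF_original = 1.118 × 10⁻⁵ × 20.1 × (19097)² = 1.118 × 10⁻⁵ × 20.1 × 364,695,409 ≈ 81,953.6 × g
Target RCF = 0.65 × 81,953.6 ≈ 53,269.8 × g
Your rotor: r = 560 mm / 2 = 280 mm = 28 cm
53,269.8 = 1.118 × 10⁻⁵ × 28 × N²
N² = 53,269.8 / (31.304 × 10⁻⁵) = 170,169,307
N ≈ √170,169,307 ≈ 13,044.9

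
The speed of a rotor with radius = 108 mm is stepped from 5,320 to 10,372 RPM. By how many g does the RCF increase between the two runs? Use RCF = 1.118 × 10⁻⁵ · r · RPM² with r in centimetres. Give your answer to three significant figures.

r = 108 mm = 10.8 cm
RCF₁ = 1.118 × 10⁻⁵ × 10.8 × (5320)² = 1.118 × 10⁻⁵ × 10.8 × 28,302,400 ≈ 3,417.3 × g
RCF₂ = 1.118 × 10⁻⁵ × 10.8 × (10372)² = 1.118 × 10⁻⁵ × 10.8 × 107,578,384 ≈ 12,989.4 × g
Increase = 12,989.4 − 3,417.3 = 9,572.1

≈ 9570 g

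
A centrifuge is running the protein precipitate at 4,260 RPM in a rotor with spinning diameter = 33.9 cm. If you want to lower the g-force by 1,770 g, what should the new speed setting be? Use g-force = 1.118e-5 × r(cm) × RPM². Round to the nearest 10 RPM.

r = 33.9 / 2 = 16.95 cm
Current RCF = 1.118 × 10⁻⁵ × 16.95 × (4260)² = 1.118 × 10⁻⁵ × 16.95 × 18,147,600 ≈ 3,439 × g
Target RCF = 3,439 − 1,770 = 1,669 × g
N² = 1,669 / (18.9501 × 10⁻⁵) = 8,807,341
N ≈ √8,807,341 ≈ 2,967.7

2970 RPM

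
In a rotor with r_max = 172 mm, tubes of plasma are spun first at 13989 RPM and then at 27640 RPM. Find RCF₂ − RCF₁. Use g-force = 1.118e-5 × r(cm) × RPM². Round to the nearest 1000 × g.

≈ 109000 × g

r = 172 mm = 17.2 cm
RCF₁ = 1.118 × 10⁻⁵ × 17.2 × (13989)² = 1.118 × 10⁻⁵ × 17.2 × 195,692,121 ≈ 37,630.8 × g
RCF₂ = 1.118 × 10⁻⁵ × 17.2 × (27640)² = 1.118 × 10⁻⁵ × 17.2 × 763,969,600 ≈ 146,908.3 × g
Increase = 146,908.3 − 37,630.8 = 109,277.5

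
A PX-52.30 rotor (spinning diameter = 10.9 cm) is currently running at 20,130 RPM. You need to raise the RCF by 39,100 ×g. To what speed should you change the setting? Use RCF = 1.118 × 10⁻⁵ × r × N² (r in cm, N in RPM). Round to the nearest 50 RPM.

r = 10.9 / 2 = 5.45 cm
Current RCF = 1.118 × 10⁻⁵ × 5.45 × (20130)² = 1.118 × 10⁻⁵ × 5.45 × 405,216,900 ≈ 24,690.3 × g
Target RCF = 24,690.3 + 39,100 = 63,790.3 × g
N² = 63,790.3 / (6.0931 × 10⁻⁵) = 1,046,926,852
N ≈ √1,046,926,852 ≈ 32,356.2

32350 RPM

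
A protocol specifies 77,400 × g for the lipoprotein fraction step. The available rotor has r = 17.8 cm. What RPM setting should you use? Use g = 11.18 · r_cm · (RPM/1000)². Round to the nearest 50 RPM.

≈ 19700 RPM

77,400 = 11.18 × 17.8 × (N/1000)²
(N/1000)² = 77,400 / 199.004 = 388.9369
N = 1000 × √388.9369 ≈ 19,721.5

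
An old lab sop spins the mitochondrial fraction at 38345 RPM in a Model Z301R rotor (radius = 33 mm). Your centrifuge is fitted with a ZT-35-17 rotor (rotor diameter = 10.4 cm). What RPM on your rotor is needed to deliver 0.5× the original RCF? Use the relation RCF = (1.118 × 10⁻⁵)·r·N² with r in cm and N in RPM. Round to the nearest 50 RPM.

Original rotor: r = 33 mm = 3.3 cm
RCF = 1.118 × 10⁻⁵ × r × N²
RCF_original = 1.118 × 10⁻⁵ × 3.3 × (38345)² = 1.118 × 10⁻⁵ × 3.3 × 1,470,339,025 ≈ 54,246.7 × g
Target RCF = 0.5 × 54,246.7 ≈ 27,123.3 × g
Your rotor: r = 10.4 / 2 = 5.2 cm
27,123.3 = 1.118 × 10⁻⁵ × 5.2 × N²
N² = 27,123.3 / (5.8136 × 10⁻⁵) = 466,549,126
N ≈ √466,549,126 ≈ 21,599.7

≈ 21600 RPM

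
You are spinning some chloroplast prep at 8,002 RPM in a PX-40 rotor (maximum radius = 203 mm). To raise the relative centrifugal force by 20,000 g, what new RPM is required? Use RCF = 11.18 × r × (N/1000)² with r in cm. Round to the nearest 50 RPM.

N₂ ≈ 12350 RPM

r = 203 mm = 20.3 cm
Current RCF = 11.18 × 20.3 × (8.002)² = 11.18 × 20.3 × 64.032004 ≈ 14,532.3 × g
Target RCF = 14,532.3 + 20,000 = 34,532.3 × g
(N/1000)² = 34,532.3 / 226.954 = 152.1555
N = 1000 × √152.1555 ≈ 12,335.1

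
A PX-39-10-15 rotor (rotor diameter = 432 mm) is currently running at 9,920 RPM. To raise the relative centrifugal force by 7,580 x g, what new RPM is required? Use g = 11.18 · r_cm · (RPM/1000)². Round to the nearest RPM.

N₂ ≈ 11393 RPM

r = 432 mm / 2 = 216 mm = 21.6 cm
Current RCF = 11.18 × 21.6 × (9.92)² = 11.18 × 21.6 × 98.4064 ≈ 23,764 × g
Target RCF = 23,764 + 7,580 = 31,344 × g
(N/1000)² = 31,344 / 241.488 = 129.7953
N = 1000 × √129.7953 ≈ 11,392.8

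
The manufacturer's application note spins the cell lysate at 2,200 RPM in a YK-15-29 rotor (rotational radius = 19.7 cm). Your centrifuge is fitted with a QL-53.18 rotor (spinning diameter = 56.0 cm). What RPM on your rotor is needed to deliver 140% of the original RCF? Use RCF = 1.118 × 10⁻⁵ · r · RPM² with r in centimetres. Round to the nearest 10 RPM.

RCF = 1.118 × 10⁻⁵ × r × N²
RCF_original = 1.118 × 10⁻⁵ × 19.7 × (2200)² = 1.118 × 10⁻⁵ × 19.7 × 4,840,000 ≈ 1,066 × g
Target RCF = 1.4 × 1,066 ≈ 1,492.4 × g
Your rotor: r = 56.0 / 2 = 28 cm
1,492.4 = 1.118 × 10⁻⁵ × 28 × N²
N² = 1,492.4 / (31.304 × 10⁻⁵) = 4,767,442
N ≈ √4,767,442 ≈ 2,183.4

2180 RPM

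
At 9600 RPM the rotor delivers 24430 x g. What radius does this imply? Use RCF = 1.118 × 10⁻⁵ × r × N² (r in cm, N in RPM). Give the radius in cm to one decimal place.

r ≈ 23.7 cm

RCF = 1.118 × 10⁻⁵ × r × N²
24430 = 1.118 × 10⁻⁵ × r × (9600)²
r = 24430 / (1.118 × 10⁻⁵ × 92,160,000) = 24430 / 1030.349 ≈ 23.710 cm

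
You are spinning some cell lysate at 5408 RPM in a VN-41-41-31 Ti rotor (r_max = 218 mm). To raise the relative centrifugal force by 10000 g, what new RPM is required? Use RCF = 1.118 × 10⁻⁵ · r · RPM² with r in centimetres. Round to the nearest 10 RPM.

r = 218 mm = 21.8 cm
Current RCF = 1.118 × 10⁻⁵ × 21.8 × (5408)² = 1.118 × 10⁻⁵ × 21.8 × 29,246,464 ≈ 7,128.1 × g
Target RCF = 7,128.1 + 10,000 = 17,128.1 × g
N² = 17,128.1 / (24.3724 × 10⁻⁵) = 70,276,624
N ≈ √70,276,624 ≈ 8,383.1

N₂ ≈ 8380 RPM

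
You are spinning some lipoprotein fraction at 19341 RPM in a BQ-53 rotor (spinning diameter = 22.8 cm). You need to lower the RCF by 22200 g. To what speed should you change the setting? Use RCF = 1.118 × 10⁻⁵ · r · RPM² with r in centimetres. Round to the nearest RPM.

N₂ ≈ 14138 RPM

r = 22.8 / 2 = 11.4 cm
Current RCF = 1.118 × 10⁻⁵ × 11.4 × (19341)² = 1.118 × 10⁻⁵ × 11.4 × 374,074,281 ≈ 47,676.5 × g
Target RCF = 47,676.5 − 22,200 = 25,476.5 × g
N² = 25,476.5 / (12.7452 × 10⁻⁵) = 199,890,939
N ≈ √199,890,939 ≈ 14,138.3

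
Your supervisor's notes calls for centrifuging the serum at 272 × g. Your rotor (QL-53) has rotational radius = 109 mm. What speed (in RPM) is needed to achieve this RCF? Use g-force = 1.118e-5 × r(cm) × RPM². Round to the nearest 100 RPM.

r = 109 mm = 10.9 cm
RCF = 1.118 × 10⁻⁵ × r × N²
272 = 1.118 × 10⁻⁵ × 10.9 × N²
N² = 272 / (12.1862 × 10⁻⁵) = 2,232,033
N ≈ √2,232,033 ≈ 1,494.0

1500 RPM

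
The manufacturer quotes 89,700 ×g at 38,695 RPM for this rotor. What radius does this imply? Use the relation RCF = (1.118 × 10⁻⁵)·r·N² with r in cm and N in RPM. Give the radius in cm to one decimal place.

5.4 cm

89700 = 1.118 × 10⁻⁵ × r × (38695)²
r = 89700 / (1.118 × 10⁻⁵ × 1,497,303,025) = 89700 / 16739.85 ≈ 5.358 cm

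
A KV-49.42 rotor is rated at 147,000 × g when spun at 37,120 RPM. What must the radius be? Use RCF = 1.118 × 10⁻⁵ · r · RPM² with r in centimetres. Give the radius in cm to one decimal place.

9.5 cm

147000 = 1.118 × 10⁻⁵ × r × (37120)²
r = 147000 / (1.118 × 10⁻⁵ × 1,377,894,400) = 147000 / 15404.86 ≈ 9.542 cm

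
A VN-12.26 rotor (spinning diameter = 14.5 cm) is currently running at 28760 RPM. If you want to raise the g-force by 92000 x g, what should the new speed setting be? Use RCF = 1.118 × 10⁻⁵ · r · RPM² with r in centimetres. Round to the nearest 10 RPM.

r = 14.5 / 2 = 7.25 cm
Current RCF = 1.118 × 10⁻⁵ × 7.25 × (28760)² = 1.118 × 10⁻⁵ × 7.25 × 827,137,600 ≈ 67,043.6 × g
Target RCF = 67,043.6 + 92,000 = 159,043.6 × g
N² = 159,043.6 / (8.1055 × 10⁻⁵) = 1,962,168,898
N ≈ √1,962,168,898 ≈ 44,296.4

≈ 44300 RPM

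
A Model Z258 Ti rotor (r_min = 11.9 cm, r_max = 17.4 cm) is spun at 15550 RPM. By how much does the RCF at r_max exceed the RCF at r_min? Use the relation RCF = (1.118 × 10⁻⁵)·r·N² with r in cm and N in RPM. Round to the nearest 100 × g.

RCF_max = 1.118 × 10⁻⁵ × 17.4 × (15550)² = 1.118 × 10⁻⁵ × 17.4 × 241,802,500 ≈ 47,038.3 × g
RCF_min = 1.118 × 10⁻⁵ × 11.9 × (15550)² = 1.118 × 10⁻⁵ × 11.9 × 241,802,500 ≈ 32,169.9 × g
ΔRCF = 47,038.3 − 32,169.9 = 14,868.4

ΔRCF ≈ 14900 ×g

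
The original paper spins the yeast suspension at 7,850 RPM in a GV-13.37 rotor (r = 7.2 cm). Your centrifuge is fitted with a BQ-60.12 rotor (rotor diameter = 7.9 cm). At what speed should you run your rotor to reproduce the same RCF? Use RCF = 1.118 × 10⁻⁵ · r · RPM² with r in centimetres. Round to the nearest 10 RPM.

RCF = 1.118 × 10⁻⁵ × r × N²
RCF_original = 1.118 × 10⁻⁵ × 7.2 × (7850)² = 1.118 × 10⁻⁵ × 7.2 × 61,622,500 ≈ 4,960.4 × g
Your rotor: r = 7.9 / 2 = 3.95 cm
4,960.4 = 1.118 × 10⁻⁵ × 3.95 × N²
N² = 4,960.4 / (4.4161 × 10⁻⁵) = 112,325,355
N ≈ √112,325,355 ≈ 10,598.4

≈ 10600 RPM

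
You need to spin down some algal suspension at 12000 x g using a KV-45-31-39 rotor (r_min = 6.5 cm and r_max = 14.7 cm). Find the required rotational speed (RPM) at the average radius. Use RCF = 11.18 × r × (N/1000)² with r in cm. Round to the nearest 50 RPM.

r_avg = (6.5 + 14.7) / 2 = 10.6 cm
12,000 = 11.18 × 10.6 × (N/1000)²
(N/1000)² = 12,000 / 118.508 = 101.259
N = 1000 × √101.259 ≈ 10,062.8

N ≈ 10050 RPM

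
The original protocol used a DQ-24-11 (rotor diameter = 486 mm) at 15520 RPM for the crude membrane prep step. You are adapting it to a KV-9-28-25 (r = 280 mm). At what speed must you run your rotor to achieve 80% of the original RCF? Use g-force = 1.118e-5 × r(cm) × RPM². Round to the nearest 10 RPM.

Original rotor: r = 486 mm / 2 = 243 mm = 24.3 cm
RCF = 1.118 × 10⁻⁵ × r × N²
RCF_original = 1.118 × 10⁻⁵ × 24.3 × (15520)² = 1.118 × 10⁻⁵ × 24.3 × 240,870,400 ≈ 65,438.2 × g
Target RCF = 0.8 × 65,438.2 ≈ 52,350.6 × g
Your rotor: r = 280 mm = 28.0 cm
52,350.6 = 1.118 × 10⁻⁵ × 28 × N²
N² = 52,350.6 / (31.304 × 10⁻⁵) = 167,232,941
N ≈ √167,232,941 ≈ 12,931.9

≈ 12930 RPM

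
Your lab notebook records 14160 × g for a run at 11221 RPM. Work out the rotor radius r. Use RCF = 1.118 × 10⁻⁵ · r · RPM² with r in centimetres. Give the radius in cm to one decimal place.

10.1 cm

RCF = 1.118 × 10⁻⁵ × r × N²
14160 = 1.118 × 10⁻⁵ × r × (11221)²
r = 14160 / (1.118 × 10⁻⁵ × 125,910,841) = 14160 / 1407.683 ≈ 10.059 cm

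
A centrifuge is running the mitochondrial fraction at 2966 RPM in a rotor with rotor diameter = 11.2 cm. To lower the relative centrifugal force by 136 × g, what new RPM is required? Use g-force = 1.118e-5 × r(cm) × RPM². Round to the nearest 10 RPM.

r = 11.2 / 2 = 5.6 cm
Current RCF = 1.118 × 10⁻⁵ × 5.6 × (2966)² = 1.118 × 10⁻⁵ × 5.6 × 8,797,156 ≈ 550.8 × g
Target RCF = 550.8 − 136 = 414.8 × g
N² = 414.8 / (6.2608 × 10⁻⁵) = 6,625,351
N ≈ √6,625,351 ≈ 2,574.0

≈ 2570 RPM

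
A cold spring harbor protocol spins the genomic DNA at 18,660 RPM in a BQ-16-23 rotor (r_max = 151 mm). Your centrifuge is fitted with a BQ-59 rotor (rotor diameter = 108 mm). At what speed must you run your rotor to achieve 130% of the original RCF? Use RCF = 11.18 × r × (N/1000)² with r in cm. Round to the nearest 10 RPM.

Original rotor: r = 151 mm = 15.1 cm
RCF_original = 11.18 × 15.1 × (18.66)² = 11.18 × 15.1 × 348.1956 ≈ 58,781.7 × g
Target RCF = 1.3 × 58,781.7 ≈ 76,416.2 × g
Your rotor: r = 108 mm / 2 = 54 mm = 5.4 cm
76,416.2 = 11.18 × 5.4 × (N/1000)²
(N/1000)² = 76,416.2 / 60.372 = 1265.756
N = 1000 × √1265.756 ≈ 35,577.5

35580 RPM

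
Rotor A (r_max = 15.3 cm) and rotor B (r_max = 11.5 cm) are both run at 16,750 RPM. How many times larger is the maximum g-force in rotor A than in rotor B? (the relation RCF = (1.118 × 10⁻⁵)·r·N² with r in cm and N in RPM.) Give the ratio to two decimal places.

1.33

At fixed N, RCF ∝ r, so RCF_A/RCF_B = r_A/r_B = 15.3 / 11.5 = 1.3304.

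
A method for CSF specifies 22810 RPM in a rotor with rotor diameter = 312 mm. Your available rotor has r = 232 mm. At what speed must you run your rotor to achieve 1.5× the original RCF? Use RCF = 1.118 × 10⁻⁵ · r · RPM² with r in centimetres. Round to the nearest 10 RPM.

Original rotor: r = 312 mm / 2 = 156 mm = 15.6 cm
RCF = 1.118 × 10⁻⁵ × r × N²
RCF_original = 1.118 × 10⁻⁵ × 15.6 × (22810)² = 1.118 × 10⁻⁵ × 15.6 × 520,296,100 ≈ 90,743.8 × g
Target RCF = 1.5 × 90,743.8 ≈ 136,115.7 × g
Your rotor: r = 232 mm = 23.2 cm
136,115.7 = 1.118 × 10⁻⁵ × 23.2 × N²
N² = 136,115.7 / (25.9376 × 10⁻⁵) = 524,781,398
N ≈ √524,781,398 ≈ 22,908.1

≈ 22910 RPM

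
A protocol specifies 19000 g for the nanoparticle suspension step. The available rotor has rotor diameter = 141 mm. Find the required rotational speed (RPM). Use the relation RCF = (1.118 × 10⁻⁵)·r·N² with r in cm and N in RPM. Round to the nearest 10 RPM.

15530 RPM

r = 141 mm / 2 = 70.5 mm = 7.05 cm
RCF = 1.118 × 10⁻⁵ × r × N²
19,000 = 1.118 × 10⁻⁵ × 7.05 × N²
N² = 19,000 / (7.8819 × 10⁻⁵) = 241,058,628
N ≈ √241,058,628 ≈ 15,526.1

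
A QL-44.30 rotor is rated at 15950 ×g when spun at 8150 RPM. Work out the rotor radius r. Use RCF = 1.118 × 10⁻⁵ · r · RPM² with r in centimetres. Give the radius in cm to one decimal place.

r ≈ 21.5 cm

RCF = 1.118 × 10⁻⁵ × r × N²
15950 = 1.118 × 10⁻⁵ × r × (8150)²
r = 15950 / (1.118 × 10⁻⁵ × 66,422,500) = 15950 / 742.6036 ≈ 21.478 cm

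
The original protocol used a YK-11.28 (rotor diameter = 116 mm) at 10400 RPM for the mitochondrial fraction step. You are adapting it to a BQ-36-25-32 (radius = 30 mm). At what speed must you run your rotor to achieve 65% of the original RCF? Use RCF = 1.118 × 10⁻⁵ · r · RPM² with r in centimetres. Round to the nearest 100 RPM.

11700 RPM

Original rotor: r = 116 mm / 2 = 58 mm = 5.8 cm
RCF_original = 1.118 × 10⁻⁵ × 5.8 × (10400)² = 1.118 × 10⁻⁵ × 5.8 × 108,160,000 ≈ 7,013.5 × g
Target RCF = 0.65 × 7,013.5 ≈ 4,558.8 × g
Your rotor: r = 30 mm = 3.0 cm
4,558.8 = 1.118 × 10⁻⁵ × 3 × N²
N² = 4,558.8 / (3.354 × 10⁻⁵) = 135,921,288
N ≈ √135,921,288 ≈ 11,658.5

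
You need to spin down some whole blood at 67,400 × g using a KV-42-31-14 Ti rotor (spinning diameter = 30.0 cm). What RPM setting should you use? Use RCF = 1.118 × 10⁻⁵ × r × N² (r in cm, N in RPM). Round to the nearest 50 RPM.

r = 30.0 / 2 = 15 cm
RCF = 1.118 × 10⁻⁵ × r × N²
67,400 = 1.118 × 10⁻⁵ × 15 × N²
N² = 67,400 / (16.77 × 10⁻⁵) = 401,908,169
N ≈ √401,908,169 ≈ 20,047.6

≈ 20050 RPM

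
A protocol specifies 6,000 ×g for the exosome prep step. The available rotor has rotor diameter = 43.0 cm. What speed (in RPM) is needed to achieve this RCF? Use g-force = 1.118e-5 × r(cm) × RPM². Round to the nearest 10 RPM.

5000 RPM

r = 43.0 / 2 = 21.5 cm
RCF = 1.118 × 10⁻⁵ × r × N²
6,000 = 1.118 × 10⁻⁵ × 21.5 × N²
N² = 6,000 / (24.037 × 10⁻⁵) = 24,961,518
N ≈ √24,961,518 ≈ 4,996.2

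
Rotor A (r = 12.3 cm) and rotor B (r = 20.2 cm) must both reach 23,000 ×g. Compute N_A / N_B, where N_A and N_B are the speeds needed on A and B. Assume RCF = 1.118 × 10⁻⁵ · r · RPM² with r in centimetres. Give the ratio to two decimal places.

1.28

At fixed RCF, N ∝ 1/√r, so N_A/N_B = √(r_B/r_A) = √(20.2/12.3) = √1.642276 = 1.2815.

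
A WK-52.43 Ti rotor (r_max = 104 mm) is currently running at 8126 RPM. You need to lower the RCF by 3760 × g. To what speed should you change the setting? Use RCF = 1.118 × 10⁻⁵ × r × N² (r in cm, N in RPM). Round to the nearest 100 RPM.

N₂ ≈ 5800 RPM

r = 104 mm = 10.4 cm
Current RCF = 1.118 × 10⁻⁵ × 10.4 × (8126)² = 1.118 × 10⁻⁵ × 10.4 × 66,031,876 ≈ 7,677.7 × g
Target RCF = 7,677.7 − 3,760 = 3,917.7 × g
N² = 3,917.7 / (11.6272 × 10⁻⁵) = 33,694,269
N ≈ √33,694,269 ≈ 5,804.7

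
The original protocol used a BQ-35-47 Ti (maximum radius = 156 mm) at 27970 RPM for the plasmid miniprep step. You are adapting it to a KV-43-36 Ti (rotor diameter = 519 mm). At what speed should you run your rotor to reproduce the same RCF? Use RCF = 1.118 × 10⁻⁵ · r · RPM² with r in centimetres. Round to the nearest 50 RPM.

Original rotor: r = 156 mm = 15.6 cm
RCF = 1.118 × 10⁻⁵ × r × N²
RCF_original = 1.118 × 10⁻⁵ × 15.6 × (27970)² = 1.118 × 10⁻⁵ × 15.6 × 782,320,900 ≈ 136,443 × g
Your rotor: r = 519 mm / 2 = 259.5 mm = 25.95 cm
136,443 = 1.118 × 10⁻⁵ × 25.95 × N²
N² = 136,443 / (29.0121 × 10⁻⁵) = 470,296,876
N ≈ √470,296,876 ≈ 21,686.3

≈ 21700 RPM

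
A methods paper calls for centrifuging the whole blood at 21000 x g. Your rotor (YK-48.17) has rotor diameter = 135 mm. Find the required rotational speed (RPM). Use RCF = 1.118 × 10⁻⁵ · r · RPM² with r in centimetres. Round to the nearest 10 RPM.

r = 135 mm / 2 = 67.5 mm = 6.75 cm
RCF = 1.118 × 10⁻⁵ × r × N²
21,000 = 1.118 × 10⁻⁵ × 6.75 × N²
N² = 21,000 / (7.5465 × 10⁻⁵) = 278,274,697
N ≈ √278,274,697 ≈ 16,681.6

≈ 16680 RPM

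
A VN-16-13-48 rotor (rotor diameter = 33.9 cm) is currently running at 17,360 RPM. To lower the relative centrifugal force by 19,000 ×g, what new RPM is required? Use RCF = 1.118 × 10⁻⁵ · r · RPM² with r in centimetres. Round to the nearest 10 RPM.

r = 33.9 / 2 = 16.95 cm
Current RCF = 1.118 × 10⁻⁵ × 16.95 × (17360)² = 1.118 × 10⁻⁵ × 16.95 × 301,369,600 ≈ 57,109.8 × g
Target RCF = 57,109.8 − 19,000 = 38,109.8 × g
N² = 38,109.8 / (18.9501 × 10⁻⁵) = 201,106,063
N ≈ √201,106,063 ≈ 14,181.2

N₂ ≈ 14180 RPM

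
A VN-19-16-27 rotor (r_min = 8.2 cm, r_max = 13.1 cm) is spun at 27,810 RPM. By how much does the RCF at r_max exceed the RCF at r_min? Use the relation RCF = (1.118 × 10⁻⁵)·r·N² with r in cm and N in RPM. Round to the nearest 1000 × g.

42000 ×g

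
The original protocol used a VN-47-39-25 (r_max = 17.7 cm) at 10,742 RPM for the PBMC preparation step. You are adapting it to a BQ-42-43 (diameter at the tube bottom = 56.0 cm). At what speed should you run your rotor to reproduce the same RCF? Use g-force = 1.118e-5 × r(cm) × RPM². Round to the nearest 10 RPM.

RCF_original = 1.118 × 10⁻⁵ × 17.7 × (10742)² = 1.118 × 10⁻⁵ × 17.7 × 115,390,564 ≈ 22,834.2 × g
Your rotor: r = 56.0 / 2 = 28 cm
22,834.2 = 1.118 × 10⁻⁵ × 28 × N²
N² = 22,834.2 / (31.304 × 10⁻⁵) = 72,943,394
N ≈ √72,943,394 ≈ 8,540.7

8540 RPM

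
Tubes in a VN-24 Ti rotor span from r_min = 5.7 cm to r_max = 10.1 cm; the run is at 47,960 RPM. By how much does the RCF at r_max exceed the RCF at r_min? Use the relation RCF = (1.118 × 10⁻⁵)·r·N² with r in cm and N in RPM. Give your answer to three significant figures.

113000 g

RCF_max = 1.118 × 10⁻⁵ × 10.1 × (47960)² = 1.118 × 10⁻⁵ × 10.1 × 2,300,161,600 ≈ 259,729.6 × g
RCF_min = 1.118 × 10⁻⁵ × 5.7 × (47960)² = 1.118 × 10⁻⁵ × 5.7 × 2,300,161,600 ≈ 146,580.1 × g
ΔRCF = 259,729.6 − 146,580.1 = 113,149.5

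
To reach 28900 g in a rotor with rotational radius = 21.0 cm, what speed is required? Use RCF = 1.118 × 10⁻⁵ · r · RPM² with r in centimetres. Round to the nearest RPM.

≈ 11095 RPM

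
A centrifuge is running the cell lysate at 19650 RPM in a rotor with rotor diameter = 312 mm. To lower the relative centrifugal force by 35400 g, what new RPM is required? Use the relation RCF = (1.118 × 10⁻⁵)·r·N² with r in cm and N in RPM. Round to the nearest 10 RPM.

≈ 13530 RPM

r = 312 mm / 2 = 156 mm = 15.6 cm
Current RCF = 1.118 × 10⁻⁵ × 15.6 × (19650)² = 1.118 × 10⁻⁵ × 15.6 × 386,122,500 ≈ 67,342.9 × g
Target RCF = 67,342.9 − 35,400 = 31,942.9 × g
N² = 31,942.9 / (17.4408 × 10⁻⁵) = 183,150,429
N ≈ √183,150,429 ≈ 13,533.3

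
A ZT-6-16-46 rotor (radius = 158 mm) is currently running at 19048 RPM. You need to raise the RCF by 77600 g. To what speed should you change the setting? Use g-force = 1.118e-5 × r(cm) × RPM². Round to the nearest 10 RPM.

r = 158 mm = 15.8 cm
Current RCF = 1.118 × 10⁻⁵ × 15.8 × (19048)² = 1.118 × 10⁻⁵ × 15.8 × 362,826,304 ≈ 64,091.1 × g
Target RCF = 64,091.1 + 77,600 = 141,691.1 × g
N² = 141,691.1 / (17.6644 × 10⁻⁵) = 802,128,009
N ≈ √802,128,009 ≈ 28,321.9

≈ 28320 RPM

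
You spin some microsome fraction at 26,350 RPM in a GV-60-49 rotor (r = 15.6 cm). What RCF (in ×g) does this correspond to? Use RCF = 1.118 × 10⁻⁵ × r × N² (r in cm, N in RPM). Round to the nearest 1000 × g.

RCF ≈ 121000 ×g

RCF = 1.118 × 10⁻⁵ × 15.6 × (26350)² = 1.118 × 10⁻⁵ × 15.6 × 694,322,500 ≈ 121,095.4 × g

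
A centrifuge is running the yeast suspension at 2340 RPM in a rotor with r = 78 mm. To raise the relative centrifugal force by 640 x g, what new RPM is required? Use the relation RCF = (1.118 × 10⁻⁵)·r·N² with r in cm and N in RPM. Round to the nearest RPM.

N₂ ≈ 3580 RPM

r = 78 mm = 7.8 cm
Current RCF = 1.118 × 10⁻⁵ × 7.8 × (2340)² = 1.118 × 10⁻⁵ × 7.8 × 5,475,600 ≈ 477.5 × g
Target RCF = 477.5 + 640 = 1,117.5 × g
N² = 1,117.5 / (8.7204 × 10⁻⁵) = 12,814,779
N ≈ √12,814,779 ≈ 3,579.8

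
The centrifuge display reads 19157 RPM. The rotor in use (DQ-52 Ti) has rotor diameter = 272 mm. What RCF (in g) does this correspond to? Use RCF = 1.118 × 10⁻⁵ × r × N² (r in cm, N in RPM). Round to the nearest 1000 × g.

56000 g

r = 272 mm / 2 = 136 mm = 13.6 cm
RCF = 1.118 × 10⁻⁵ × 13.6 × (19157)² = 1.118 × 10⁻⁵ × 13.6 × 366,990,649 ≈ 55,800.2 × g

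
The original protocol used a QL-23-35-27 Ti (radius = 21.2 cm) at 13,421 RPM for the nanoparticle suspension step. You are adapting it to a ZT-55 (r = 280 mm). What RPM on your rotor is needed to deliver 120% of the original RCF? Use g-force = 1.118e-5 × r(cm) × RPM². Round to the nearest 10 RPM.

12790 RPM

RCF = 1.118 × 10⁻⁵ × r × N²
RCF_original = 1.118 × 10⁻⁵ × 21.2 × (13421)² = 1.118 × 10⁻⁵ × 21.2 × 180,123,241 ≈ 42,692.1 × g
Target RCF = 1.2 × 42,692.1 ≈ 51,230.5 × g
Your rotor: r = 280 mm = 28.0 cm
51,230.5 = 1.118 × 10⁻⁵ × 28 × N²
N² = 51,230.5 / (31.304 × 10⁻⁵) = 163,654,804
N ≈ √163,654,804 ≈ 12,792.8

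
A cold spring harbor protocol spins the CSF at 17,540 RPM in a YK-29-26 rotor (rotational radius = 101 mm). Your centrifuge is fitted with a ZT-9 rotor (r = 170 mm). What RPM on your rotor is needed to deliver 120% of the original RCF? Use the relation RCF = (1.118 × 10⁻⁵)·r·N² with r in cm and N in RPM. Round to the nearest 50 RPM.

14800 RPM

Original rotor: r = 101 mm = 10.1 cm
RCF_original = 1.118 × 10⁻⁵ × 10.1 × (17540)² = 1.118 × 10⁻⁵ × 10.1 × 307,651,600 ≈ 34,739.4 × g
Target RCF = 1.2 × 34,739.4 ≈ 41,687.3 × g
Your rotor: r = 170 mm = 17.0 cm
41,687.3 = 1.118 × 10⁻⁵ × 17 × N²
N² = 41,687.3 / (19.006 × 10⁻⁵) = 219,337,578
N ≈ √219,337,578 ≈ 14,810.0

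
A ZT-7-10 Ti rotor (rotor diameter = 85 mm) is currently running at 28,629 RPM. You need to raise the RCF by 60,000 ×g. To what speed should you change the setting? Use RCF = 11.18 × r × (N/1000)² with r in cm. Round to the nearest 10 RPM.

45630 RPM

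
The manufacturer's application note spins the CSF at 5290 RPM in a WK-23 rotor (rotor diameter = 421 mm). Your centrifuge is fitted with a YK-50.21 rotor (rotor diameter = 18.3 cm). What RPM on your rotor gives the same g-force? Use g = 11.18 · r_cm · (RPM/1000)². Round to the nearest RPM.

≈ 8024 RPM

Original rotor: r = 421 mm / 2 = 210.5 mm = 21.05 cm
RCF = 11.18 × r × (N/1000)²
RCF_original = 11.18 × 21.05 × (5.29)² = 11.18 × 21.05 × 27.9841 ≈ 6,585.8 × g
Your rotor: r = 18.3 / 2 = 9.15 cm
6,585.8 = 11.18 × 9.15 × (N/1000)²
(N/1000)² = 6,585.8 / 102.297 = 64.37921
N = 1000 × √64.37921 ≈ 8,023.7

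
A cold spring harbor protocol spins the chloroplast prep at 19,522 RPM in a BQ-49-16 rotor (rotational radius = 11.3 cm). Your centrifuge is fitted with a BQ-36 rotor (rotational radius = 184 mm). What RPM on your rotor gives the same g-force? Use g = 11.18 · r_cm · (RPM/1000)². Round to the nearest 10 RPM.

15300 RPM

RCF_original = 11.18 × 11.3 × (19.522)² = 11.18 × 11.3 × 381.108484 ≈ 48,147 × g
Your rotor: r = 184 mm = 18.4 cm
48,147 = 11.18 × 18.4 × (N/1000)²
(N/1000)² = 48,147 / 205.712 = 234.0505
N = 1000 × √234.0505 ≈ 15,298.7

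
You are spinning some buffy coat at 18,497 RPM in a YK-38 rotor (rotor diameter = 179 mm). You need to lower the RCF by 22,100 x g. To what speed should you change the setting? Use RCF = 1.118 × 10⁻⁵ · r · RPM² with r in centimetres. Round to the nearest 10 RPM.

N₂ ≈ 11010 RPM

r = 179 mm / 2 = 89.5 mm = 8.95 cm
Current RCF = 1.118 × 10⁻⁵ × 8.95 × (18497)² = 1.118 × 10⁻⁵ × 8.95 × 342,139,009 ≈ 34,234.8 × g
Target RCF = 34,234.8 − 22,100 = 12,134.8 × g
N² = 12,134.8 / (10.0061 × 10⁻⁵) = 121,274,023
N ≈ √121,274,023 ≈ 11,012.4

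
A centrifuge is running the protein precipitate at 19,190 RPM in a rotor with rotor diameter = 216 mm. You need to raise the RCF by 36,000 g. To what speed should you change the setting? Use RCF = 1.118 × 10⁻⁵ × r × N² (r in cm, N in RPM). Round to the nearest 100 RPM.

N₂ ≈ 25800 RPM

r = 216 mm / 2 = 108 mm = 10.8 cm
Current RCF = 1.118 × 10⁻⁵ × 10.8 × (19190)² = 1.118 × 10⁻⁵ × 10.8 × 368,256,100 ≈ 44,464.7 × g
Target RCF = 44,464.7 + 36,000 = 80,464.7 × g
N² = 80,464.7 / (12.0744 × 10⁻⁵) = 666,407,441
N ≈ √666,407,441 ≈ 25,814.9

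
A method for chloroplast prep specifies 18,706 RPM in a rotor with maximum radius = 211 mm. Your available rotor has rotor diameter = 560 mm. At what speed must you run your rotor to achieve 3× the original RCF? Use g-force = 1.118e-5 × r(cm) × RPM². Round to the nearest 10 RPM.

28130 RPM

Original rotor: r = 211 mm = 21.1 cm
RCF_original = 1.118 × 10⁻⁵ × 21.1 × (18706)² = 1.118 × 10⁻⁵ × 21.1 × 349,914,436 ≈ 82,544.1 × g
Target RCF = 3 × 82,544.1 ≈ 247,632.3 × g
Your rotor: r = 560 mm / 2 = 280 mm = 28 cm
247,632.3 = 1.118 × 10⁻⁵ × 28 × N²
N² = 247,632.3 / (31.304 × 10⁻⁵) = 791,056,415
N ≈ √791,056,415 ≈ 28,125.7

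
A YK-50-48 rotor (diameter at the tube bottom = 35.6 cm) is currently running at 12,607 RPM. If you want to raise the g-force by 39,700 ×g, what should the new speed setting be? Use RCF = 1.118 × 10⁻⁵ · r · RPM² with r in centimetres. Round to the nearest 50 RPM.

r = 35.6 / 2 = 17.8 cm
Current RCF = 1.118 × 10⁻⁵ × 17.8 × (12607)² = 1.118 × 10⁻⁵ × 17.8 × 158,936,449 ≈ 31,629 × g
Target RCF = 31,629 + 39,700 = 71,329 × g
N² = 71,329 / (19.9004 × 10⁻⁵) = 358,429,981
N ≈ √358,429,981 ≈ 18,932.2

18950 RPM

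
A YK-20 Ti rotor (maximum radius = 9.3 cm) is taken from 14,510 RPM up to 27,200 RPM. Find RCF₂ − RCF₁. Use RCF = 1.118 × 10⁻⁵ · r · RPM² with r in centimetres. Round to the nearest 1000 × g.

≈ 55000 × g

RCF₁ = 1.118 × 10⁻⁵ × 9.3 × (14510)² = 1.118 × 10⁻⁵ × 9.3 × 210,540,100 ≈ 21,890.7 × g
RCF₂ = 1.118 × 10⁻⁵ × 9.3 × (27200)² = 1.118 × 10⁻⁵ × 9.3 × 739,840,000 ≈ 76,924.1 × g
Increase = 76,924.1 − 21,890.7 = 55,033.4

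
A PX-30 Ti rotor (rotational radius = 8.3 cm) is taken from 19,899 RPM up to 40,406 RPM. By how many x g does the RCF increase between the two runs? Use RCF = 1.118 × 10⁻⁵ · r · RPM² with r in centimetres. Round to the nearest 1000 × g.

115000 x g

RCF₁ = 1.118 × 10⁻⁵ × 8.3 × (19899)² = 1.118 × 10⁻⁵ × 8.3 × 395,970,201 ≈ 36,743.7 × g
RCF₂ = 1.118 × 10⁻⁵ × 8.3 × (40406)² = 1.118 × 10⁻⁵ × 8.3 × 1,632,644,836 ≈ 151,499.6 × g
Increase = 151,499.6 − 36,743.7 = 114,755.9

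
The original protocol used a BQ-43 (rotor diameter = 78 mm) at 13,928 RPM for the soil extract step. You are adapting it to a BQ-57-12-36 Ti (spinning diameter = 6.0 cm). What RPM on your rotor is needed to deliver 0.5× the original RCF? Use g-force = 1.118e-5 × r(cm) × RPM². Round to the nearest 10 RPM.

≈ 11230 RPM

Original rotor: r = 78 mm / 2 = 39 mm = 3.9 cm
RCF = 1.118 × 10⁻⁵ × r × N²
RCF_original = 1.118 × 10⁻⁵ × 3.9 × (13928)² = 1.118 × 10⁻⁵ × 3.9 × 193,989,184 ≈ 8,458.3 × g
Target RCF = 0.5 × 8,458.3 ≈ 4,229.1 × g
Your rotor: r = 6.0 / 2 = 3 cm
4,229.1 = 1.118 × 10⁻⁵ × 3 × N²
N² = 4,229.1 / (3.354 × 10⁻⁵) = 126,091,234
N ≈ √126,091,234 ≈ 11,229.0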